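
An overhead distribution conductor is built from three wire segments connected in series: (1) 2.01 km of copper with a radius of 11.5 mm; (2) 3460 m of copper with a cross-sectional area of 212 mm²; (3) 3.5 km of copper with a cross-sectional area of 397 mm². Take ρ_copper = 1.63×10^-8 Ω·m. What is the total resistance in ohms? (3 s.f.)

0.489 Ω

Seg 1: A = πr² = π(1.1500e-02 m)² = 4.155e-04 m²
R_1 = (1.63×10^-8)(2010)/(4.155e-04) = 0.07886 Ω
Seg 2: A = 212 mm² = 2.120e-04 m²
R_2 = (1.63×10^-8)(3460)/(2.120e-04) = 0.266 Ω
Seg 3: A = 397 mm² = 3.970e-04 m²
R_3 = (1.63×10^-8)(3500)/(3.970e-04) = 0.1437 Ω
R_total = R_1 + R_2 + R_3 = 0.489 Ω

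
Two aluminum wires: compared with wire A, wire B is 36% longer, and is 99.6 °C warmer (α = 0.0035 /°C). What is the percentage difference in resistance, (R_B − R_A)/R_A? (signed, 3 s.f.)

83.4%

R ∝ ρL/d² with ρ ∝ (1+αΔT), so R_B/R_A = (1 + 36/100) × (1 + 0.0035×99.6)
= 1.36 × 1.349 = 1.834
(R_B − R_A)/R_A = 1.834 − 1 = 83.4%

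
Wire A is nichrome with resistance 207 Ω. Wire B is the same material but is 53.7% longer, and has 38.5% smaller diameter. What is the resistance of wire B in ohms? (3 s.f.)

841 Ω

R ∝ L/d², so R_B/R_A = (1 + 53.7/100) × (1 − 38.5/100)⁻²
= 1.537 × 2.644 = 4.064
R_B = 4.064 × 207 = 841 Ω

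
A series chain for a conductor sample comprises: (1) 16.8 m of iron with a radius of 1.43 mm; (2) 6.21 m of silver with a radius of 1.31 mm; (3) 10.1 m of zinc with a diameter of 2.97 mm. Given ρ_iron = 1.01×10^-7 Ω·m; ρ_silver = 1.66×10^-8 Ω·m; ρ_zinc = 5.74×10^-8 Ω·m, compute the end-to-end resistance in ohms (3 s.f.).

0.367 Ω

Seg 1: A = πr² = π(1.4300e-03 m)² = 6.424e-06 m²
R_1 = (1.01×10^-7)(16.8)/(6.424e-06) = 0.2641 Ω
Seg 2: A = πr² = π(1.3100e-03 m)² = 5.391e-06 m²
R_2 = (1.66×10^-8)(6.21)/(5.391e-06) = 0.01912 Ω
Seg 3: A = π(d/2)² = π(1.4850e-03 m)² = 6.928e-06 m²
R_3 = (5.74×10^-8)(10.1)/(6.928e-06) = 0.08368 Ω
R_total = R_1 + R_2 + R_3 = 0.367 Ω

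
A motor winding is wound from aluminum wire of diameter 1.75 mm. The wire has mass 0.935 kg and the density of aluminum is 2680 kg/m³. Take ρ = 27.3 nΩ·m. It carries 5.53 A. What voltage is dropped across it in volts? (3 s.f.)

ρ = 27.3 nΩ·m = 2.73×10^-8 Ω·m
A = π(d/2)² = π(8.7500e-04 m)² = 2.4053e-06 m²
L = m/(density·A) = 0.935/(2680×2.4053e-06) = 145 m
R = ρL/A = (2.73×10^-8)(145)/(2.4053e-06) = 1.646 Ω
V = IR = 5.53 × 1.646 = 9.10 V

9.10 V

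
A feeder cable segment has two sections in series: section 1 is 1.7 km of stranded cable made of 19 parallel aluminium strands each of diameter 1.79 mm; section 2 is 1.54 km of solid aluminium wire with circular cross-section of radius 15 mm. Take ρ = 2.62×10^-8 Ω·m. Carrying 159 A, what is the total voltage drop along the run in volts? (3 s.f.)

157 V

Section 1: A_strand = π(8.9500e-04)² = 2.516e-06 m²; R₁ = ρL/(N·A_s) = (2.62×10^-8)(1700)/(19×2.516e-06) = 0.9315 Ω
Section 2: A = πr² = π(1.5000e-02 m)² = 7.069e-04 m²
R₂ = (2.62×10^-8)(1540)/(7.069e-04) = 0.05708 Ω
R = R₁ + R₂ = 0.9886 Ω
V = IR = 159 × 0.9886 = 157 V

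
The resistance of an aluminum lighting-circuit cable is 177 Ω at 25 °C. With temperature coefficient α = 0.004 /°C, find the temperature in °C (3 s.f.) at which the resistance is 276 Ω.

R = R₀(1 + α(T − T₀)) ⇒ T = T₀ + (R/R₀ − 1)/α
T = 25 + (276/177 − 1)/0.004 = 25 + (0.5593)/0.004 = 165 °C

165 °C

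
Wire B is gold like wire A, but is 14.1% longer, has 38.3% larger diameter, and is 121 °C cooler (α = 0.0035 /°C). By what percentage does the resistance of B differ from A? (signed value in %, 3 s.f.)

R ∝ ρL/d² with ρ ∝ (1+αΔT), so R_B/R_A = (1 + 14.1/100) × (1 + 38.3/100)⁻² × (1 − 0.0035×121)
= 1.141 × 0.5228 × 0.5765 = 0.3439
(R_B − R_A)/R_A = 0.3439 − 1 = -65.6%

-65.6%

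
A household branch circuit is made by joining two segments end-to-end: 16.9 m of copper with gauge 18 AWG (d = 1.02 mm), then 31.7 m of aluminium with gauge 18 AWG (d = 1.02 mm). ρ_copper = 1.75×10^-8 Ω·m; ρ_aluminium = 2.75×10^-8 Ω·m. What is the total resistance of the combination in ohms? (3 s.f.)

1.43 Ω

Segment 1: A = π(1.02/2 mm)² = π(5.1000e-04 m)² = 8.171e-07 m²
R₁ = ρL/A = (1.75×10^-8)(16.9)/(8.171e-07) = 0.3619 Ω
R₂ = (2.75×10^-8)(31.7)/(8.171e-07) = 1.067 Ω
R = R₁ + R₂ = 1.43 Ω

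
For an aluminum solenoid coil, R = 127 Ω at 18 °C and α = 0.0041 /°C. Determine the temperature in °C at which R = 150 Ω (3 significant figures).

62.2 °C

R = R₀(1 + α(T − T₀)) ⇒ T = T₀ + (R/R₀ − 1)/α
T = 18 + (150/127 − 1)/0.0041 = 18 + (0.1811)/0.0041 = 62.2 °C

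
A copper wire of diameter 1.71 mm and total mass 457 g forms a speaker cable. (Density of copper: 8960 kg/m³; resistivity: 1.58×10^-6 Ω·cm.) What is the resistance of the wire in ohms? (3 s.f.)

0.153 Ω

ρ = 1.58×10^-6 Ω·cm = 1.58×10^-8 Ω·m
A = π(d/2)² = π(8.5500e-04 m)² = 2.2966e-06 m²
L = m/(density·A) = 0.457/(8960×2.2966e-06) = 22.21 m
R = ρL/A = (1.58×10^-8)(22.21)/(2.2966e-06) = 0.153 Ω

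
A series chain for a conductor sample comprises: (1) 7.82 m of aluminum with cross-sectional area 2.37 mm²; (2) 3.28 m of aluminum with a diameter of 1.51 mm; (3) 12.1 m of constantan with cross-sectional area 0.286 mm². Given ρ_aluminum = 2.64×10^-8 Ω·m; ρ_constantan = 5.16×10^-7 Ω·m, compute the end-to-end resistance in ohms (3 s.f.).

22.0 Ω

Seg 1: A = 2.37 mm² = 2.370e-06 m²
R_1 = (2.64×10^-8)(7.82)/(2.370e-06) = 0.08711 Ω
Seg 2: A = π(d/2)² = π(7.5500e-04 m)² = 1.791e-06 m²
R_2 = (2.64×10^-8)(3.28)/(1.791e-06) = 0.04835 Ω
Seg 3: A = 0.286 mm² = 2.860e-07 m²
R_3 = (5.16×10^-7)(12.1)/(2.860e-07) = 21.83 Ω
R_total = R_1 + R_2 + R_3 = 22.0 Ω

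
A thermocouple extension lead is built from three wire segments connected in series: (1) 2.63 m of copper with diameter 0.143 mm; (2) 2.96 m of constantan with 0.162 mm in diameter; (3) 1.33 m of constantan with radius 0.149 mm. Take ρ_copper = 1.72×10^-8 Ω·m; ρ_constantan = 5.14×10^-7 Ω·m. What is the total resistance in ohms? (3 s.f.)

Seg 1: A = π(d/2)² = π(7.1500e-05 m)² = 1.606e-08 m²
R_1 = (1.72×10^-8)(2.63)/(1.606e-08) = 2.817 Ω
Seg 2: A = π(d/2)² = π(8.1000e-05 m)² = 2.061e-08 m²
R_2 = (5.14×10^-7)(2.96)/(2.061e-08) = 73.81 Ω
Seg 3: A = πr² = π(1.4900e-04 m)² = 6.975e-08 m²
R_3 = (5.14×10^-7)(1.33)/(6.975e-08) = 9.801 Ω
R_total = R_1 + R_2 + R_3 = 86.4 Ω

86.4 Ω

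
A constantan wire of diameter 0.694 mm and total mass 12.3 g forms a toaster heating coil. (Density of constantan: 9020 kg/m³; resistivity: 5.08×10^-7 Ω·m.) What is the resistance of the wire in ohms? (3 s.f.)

4.84 Ω

A = π(d/2)² = π(3.4700e-04 m)² = 3.7828e-07 m²
L = m/(density·A) = 0.0123/(9020×3.7828e-07) = 3.605 m
R = ρL/A = (5.08×10^-7)(3.605)/(3.7828e-07) = 4.84 Ω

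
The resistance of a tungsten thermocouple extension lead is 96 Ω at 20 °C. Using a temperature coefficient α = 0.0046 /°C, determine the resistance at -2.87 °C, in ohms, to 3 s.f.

ΔT = -2.87 − 20 = -22.9 °C
R = R₀(1 + αΔT) = 96 × (1 + 0.0046×-22.9) = 96 × 0.8948 = 85.9 Ω

85.9 Ω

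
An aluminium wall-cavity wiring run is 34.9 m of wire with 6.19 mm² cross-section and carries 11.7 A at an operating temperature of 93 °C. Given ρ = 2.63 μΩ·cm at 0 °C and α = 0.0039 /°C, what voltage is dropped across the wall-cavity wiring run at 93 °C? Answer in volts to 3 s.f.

2.36 V

ρ = 2.63 μΩ·cm = 2.63×10^-8 Ω·m
A = 6.19 mm² = 6.190e-06 m²
R₍0₎ = ρL/A = (2.63×10^-8)(34.9)/(6.190e-06) = 0.1483 Ω
R₍93₎ = R₍0₎(1 + αΔT) = 0.1483 × (1 + 0.0039×93) = 0.2021 Ω
V = IR = 11.7 × 0.2021 = 2.36 V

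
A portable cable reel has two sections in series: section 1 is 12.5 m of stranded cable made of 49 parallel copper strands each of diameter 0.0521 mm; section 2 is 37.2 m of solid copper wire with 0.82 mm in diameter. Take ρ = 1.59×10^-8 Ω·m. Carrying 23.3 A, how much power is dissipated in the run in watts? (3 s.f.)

1640 W

Section 1: A_strand = π(2.6050e-05)² = 2.132e-09 m²; R₁ = ρL/(N·A_s) = (1.59×10^-8)(12.5)/(49×2.132e-09) = 1.903 Ω
Section 2: A = π(d/2)² = π(4.1000e-04 m)² = 5.281e-07 m²
R₂ = (1.59×10^-8)(37.2)/(5.281e-07) = 1.12 Ω
R = R₁ + R₂ = 3.023 Ω
P = I²R = (23.3)² × 3.023 = 1640 W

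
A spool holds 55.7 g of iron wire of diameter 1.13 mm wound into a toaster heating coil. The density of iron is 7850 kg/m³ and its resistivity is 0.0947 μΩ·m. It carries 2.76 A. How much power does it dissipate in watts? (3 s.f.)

ρ = 0.0947 μΩ·m = 9.47×10^-8 Ω·m
A = π(d/2)² = π(5.6500e-04 m)² = 1.0029e-06 m²
L = m/(density·A) = 0.0557/(7850×1.0029e-06) = 7.075 m
R = ρL/A = (9.47×10^-8)(7.075)/(1.0029e-06) = 0.6681 Ω
P = I²R = (2.76)² × 0.6681 = 5.09 W

5.09 W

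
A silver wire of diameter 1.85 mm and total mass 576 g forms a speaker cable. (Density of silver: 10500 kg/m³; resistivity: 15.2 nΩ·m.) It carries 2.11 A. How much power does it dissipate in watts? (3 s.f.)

ρ = 15.2 nΩ·m = 1.52×10^-8 Ω·m
A = π(d/2)² = π(9.2500e-04 m)² = 2.6880e-06 m²
L = m/(density·A) = 0.576/(10500×2.6880e-06) = 20.41 m
R = ρL/A = (1.52×10^-8)(20.41)/(2.6880e-06) = 0.1154 Ω
P = I²R = (2.11)² × 0.1154 = 0.514 W

0.514 W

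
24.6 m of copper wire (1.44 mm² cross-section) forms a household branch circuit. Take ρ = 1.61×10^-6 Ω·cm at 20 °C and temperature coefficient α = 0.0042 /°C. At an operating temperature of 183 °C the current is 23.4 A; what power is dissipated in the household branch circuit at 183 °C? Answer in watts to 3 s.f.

254 W

ρ = 1.61×10^-6 Ω·cm = 1.61×10^-8 Ω·m
A = 1.44 mm² = 1.440e-06 m²
R₍20₎ = ρL/A = (1.61×10^-8)(24.6)/(1.440e-06) = 0.275 Ω
R₍183₎ = R₍20₎(1 + αΔT) = 0.275 × (1 + 0.0042×163) = 0.4633 Ω
P = I²R = (23.4)² × 0.4633 = 254 W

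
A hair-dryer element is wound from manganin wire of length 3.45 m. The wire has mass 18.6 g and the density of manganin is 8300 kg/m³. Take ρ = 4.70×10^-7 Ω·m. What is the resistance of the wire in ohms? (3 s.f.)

2.50 Ω

A = m/(density·L) = 0.0186/(8300×3.45) = 6.4955e-07 m²
R = ρL/A = (4.70×10^-7)(3.45)/(6.4955e-07) = 2.50 Ω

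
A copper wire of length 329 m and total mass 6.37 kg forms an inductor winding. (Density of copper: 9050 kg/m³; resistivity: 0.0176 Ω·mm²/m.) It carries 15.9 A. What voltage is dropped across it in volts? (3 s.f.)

ρ = 0.0176 Ω·mm²/m = 1.76×10^-8 Ω·m
A = m/(density·L) = 6.37/(9050×329) = 2.1394e-06 m²
R = ρL/A = (1.76×10^-8)(329)/(2.1394e-06) = 2.707 Ω
V = IR = 15.9 × 2.707 = 43.0 V

43.0 V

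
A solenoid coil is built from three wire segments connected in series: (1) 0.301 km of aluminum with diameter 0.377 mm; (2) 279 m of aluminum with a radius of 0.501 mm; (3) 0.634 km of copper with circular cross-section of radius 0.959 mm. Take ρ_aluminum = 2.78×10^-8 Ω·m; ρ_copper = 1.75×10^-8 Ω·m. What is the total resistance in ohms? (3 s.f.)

88.6 Ω

Seg 1: A = π(d/2)² = π(1.8850e-04 m)² = 1.116e-07 m²
R_1 = (2.78×10^-8)(301)/(1.116e-07) = 74.96 Ω
Seg 2: A = πr² = π(5.0100e-04 m)² = 7.885e-07 m²
R_2 = (2.78×10^-8)(279)/(7.885e-07) = 9.836 Ω
Seg 3: A = πr² = π(9.5900e-04 m)² = 2.889e-06 m²
R_3 = (1.75×10^-8)(634)/(2.889e-06) = 3.84 Ω
R_total = R_1 + R_2 + R_3 = 88.6 Ω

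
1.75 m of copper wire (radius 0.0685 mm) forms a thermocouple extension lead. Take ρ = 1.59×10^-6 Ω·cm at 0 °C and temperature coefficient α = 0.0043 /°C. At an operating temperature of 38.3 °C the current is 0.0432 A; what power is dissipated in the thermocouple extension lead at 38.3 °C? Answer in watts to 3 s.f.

ρ = 1.59×10^-6 Ω·cm = 1.59×10^-8 Ω·m
A = πr² = π(6.8500e-05 m)² = 1.474e-08 m²
R₍0₎ = ρL/A = (1.59×10^-8)(1.75)/(1.474e-08) = 1.888 Ω
R₍38.3₎ = R₍0₎(1 + αΔT) = 1.888 × (1 + 0.0043×38.3) = 2.198 Ω
P = I²R = (0.0432)² × 2.198 = 0.00410 W

0.00410 W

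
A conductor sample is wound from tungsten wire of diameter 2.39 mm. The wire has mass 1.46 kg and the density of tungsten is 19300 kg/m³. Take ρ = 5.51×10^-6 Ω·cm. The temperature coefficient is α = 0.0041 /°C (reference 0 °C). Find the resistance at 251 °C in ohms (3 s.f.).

ρ = 5.51×10^-6 Ω·cm = 5.51×10^-8 Ω·m
A = π(d/2)² = π(1.1950e-03 m)² = 4.4863e-06 m²
L = m/(density·A) = 1.46/(19300×4.4863e-06) = 16.86 m
R = ρL/A = (5.51×10^-8)(16.86)/(4.4863e-06) = 0.2071 Ω
R(251 °C) = 0.2071 × (1 + 0.0041×251) = 0.420 Ω

0.420 Ω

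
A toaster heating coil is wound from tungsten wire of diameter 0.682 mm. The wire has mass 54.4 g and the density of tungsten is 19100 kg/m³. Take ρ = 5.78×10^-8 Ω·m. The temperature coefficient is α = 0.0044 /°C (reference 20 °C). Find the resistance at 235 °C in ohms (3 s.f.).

A = π(d/2)² = π(3.4100e-04 m)² = 3.6531e-07 m²
L = m/(density·A) = 0.0544/(19100×3.6531e-07) = 7.797 m
R = ρL/A = (5.78×10^-8)(7.797)/(3.6531e-07) = 1.234 Ω
R(235 °C) = 1.234 × (1 + 0.0044×215) = 2.40 Ω

2.40 Ω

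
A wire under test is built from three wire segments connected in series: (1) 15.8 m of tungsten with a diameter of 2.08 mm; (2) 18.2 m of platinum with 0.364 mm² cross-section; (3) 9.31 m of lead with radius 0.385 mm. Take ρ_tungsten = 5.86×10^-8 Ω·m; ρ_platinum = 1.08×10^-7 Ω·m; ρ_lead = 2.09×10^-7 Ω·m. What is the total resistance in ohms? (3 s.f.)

Seg 1: A = π(d/2)² = π(1.0400e-03 m)² = 3.398e-06 m²
R_1 = (5.86×10^-8)(15.8)/(3.398e-06) = 0.2725 Ω
Seg 2: A = 0.364 mm² = 3.640e-07 m²
R_2 = (1.08×10^-7)(18.2)/(3.640e-07) = 5.4 Ω
Seg 3: A = πr² = π(3.8500e-04 m)² = 4.657e-07 m²
R_3 = (2.09×10^-7)(9.31)/(4.657e-07) = 4.179 Ω
R_total = R_1 + R_2 + R_3 = 9.85 Ω

9.85 Ω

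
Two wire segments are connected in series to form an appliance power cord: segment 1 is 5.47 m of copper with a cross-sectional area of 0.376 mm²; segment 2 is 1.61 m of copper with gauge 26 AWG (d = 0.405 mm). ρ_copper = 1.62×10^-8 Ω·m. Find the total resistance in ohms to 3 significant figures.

Segment 1: A = 0.376 mm² = 3.760e-07 m²
R₁ = ρL/A = (1.62×10^-8)(5.47)/(3.760e-07) = 0.2357 Ω
Segment 2: A = π(0.405/2 mm)² = π(2.0250e-04 m)² = 1.288e-07 m²
R₂ = (1.62×10^-8)(1.61)/(1.288e-07) = 0.2025 Ω
R = R₁ + R₂ = 0.438 Ω

0.438 Ω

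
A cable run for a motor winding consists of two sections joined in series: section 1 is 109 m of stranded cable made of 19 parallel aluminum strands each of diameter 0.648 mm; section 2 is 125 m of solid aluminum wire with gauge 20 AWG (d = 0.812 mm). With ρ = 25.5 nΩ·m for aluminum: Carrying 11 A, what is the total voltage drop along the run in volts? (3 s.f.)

ρ = 25.5 nΩ·m = 2.55×10^-8 Ω·m
Section 1: A_strand = π(3.2400e-04)² = 3.298e-07 m²; R₁ = ρL/(N·A_s) = (2.55×10^-8)(109)/(19×3.298e-07) = 0.4436 Ω
Section 2: A = π(0.812/2 mm)² = π(4.0600e-04 m)² = 5.178e-07 m²
R₂ = (2.55×10^-8)(125)/(5.178e-07) = 6.155 Ω
R = R₁ + R₂ = 6.599 Ω
V = IR = 11 × 6.599 = 72.6 V

72.6 V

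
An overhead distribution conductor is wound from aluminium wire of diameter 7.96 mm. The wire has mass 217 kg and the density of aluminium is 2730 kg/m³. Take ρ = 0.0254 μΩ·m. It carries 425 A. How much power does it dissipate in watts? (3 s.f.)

ρ = 0.0254 μΩ·m = 2.54×10^-8 Ω·m
A = π(d/2)² = π(3.9800e-03 m)² = 4.9764e-05 m²
L = m/(density·A) = 217/(2730×4.9764e-05) = 1597 m
R = ρL/A = (2.54×10^-8)(1597)/(4.9764e-05) = 0.8153 Ω
P = I²R = (425)² × 0.8153 = 1.47×10^5 W

1.47×10^5 W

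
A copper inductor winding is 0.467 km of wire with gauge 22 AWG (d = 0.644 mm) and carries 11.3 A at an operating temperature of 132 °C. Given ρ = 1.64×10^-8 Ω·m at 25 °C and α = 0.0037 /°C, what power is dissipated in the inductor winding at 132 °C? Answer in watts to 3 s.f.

A = π(0.644/2 mm)² = π(3.2200e-04 m)² = 3.257e-07 m²
R₍25₎ = ρL/A = (1.64×10^-8)(467)/(3.257e-07) = 23.51 Ω
R₍132₎ = R₍25₎(1 + αΔT) = 23.51 × (1 + 0.0037×107) = 32.82 Ω
P = I²R = (11.3)² × 32.82 = 4190 W

4190 W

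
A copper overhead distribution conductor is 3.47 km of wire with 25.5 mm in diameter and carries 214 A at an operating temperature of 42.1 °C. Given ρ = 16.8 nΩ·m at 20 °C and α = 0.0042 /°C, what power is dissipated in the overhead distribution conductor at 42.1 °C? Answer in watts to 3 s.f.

ρ = 16.8 nΩ·m = 1.68×10^-8 Ω·m
A = π(d/2)² = π(1.2750e-02 m)² = 5.107e-04 m²
R₍20₎ = ρL/A = (1.68×10^-8)(3470)/(5.107e-04) = 0.1141 Ω
R₍42.1₎ = R₍20₎(1 + αΔT) = 0.1141 × (1 + 0.0042×22.1) = 0.1247 Ω
P = I²R = (214)² × 0.1247 = 5710 W

5710 W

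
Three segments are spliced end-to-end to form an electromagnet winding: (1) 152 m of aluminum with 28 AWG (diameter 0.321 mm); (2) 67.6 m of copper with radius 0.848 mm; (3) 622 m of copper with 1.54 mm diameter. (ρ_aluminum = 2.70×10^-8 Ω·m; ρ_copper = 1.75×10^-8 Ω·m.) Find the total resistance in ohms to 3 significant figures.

Seg 1: A = π(0.321/2 mm)² = π(1.6050e-04 m)² = 8.093e-08 m²
R_1 = (2.70×10^-8)(152)/(8.093e-08) = 50.71 Ω
Seg 2: A = πr² = π(8.4800e-04 m)² = 2.259e-06 m²
R_2 = (1.75×10^-8)(67.6)/(2.259e-06) = 0.5237 Ω
Seg 3: A = π(d/2)² = π(7.7000e-04 m)² = 1.863e-06 m²
R_3 = (1.75×10^-8)(622)/(1.863e-06) = 5.844 Ω
R_total = R_1 + R_2 + R_3 = 57.1 Ω

57.1 Ω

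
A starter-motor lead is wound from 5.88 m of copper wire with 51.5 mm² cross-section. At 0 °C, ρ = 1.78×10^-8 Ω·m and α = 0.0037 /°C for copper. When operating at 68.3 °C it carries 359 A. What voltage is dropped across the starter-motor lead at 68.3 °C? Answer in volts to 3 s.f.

0.914 V

A = 51.5 mm² = 5.150e-05 m²
R₍0₎ = ρL/A = (1.78×10^-8)(5.88)/(5.150e-05) = 0.002032 Ω
R₍68.3₎ = R₍0₎(1 + αΔT) = 0.002032 × (1 + 0.0037×68.3) = 0.002546 Ω
V = IR = 359 × 0.002546 = 0.914 V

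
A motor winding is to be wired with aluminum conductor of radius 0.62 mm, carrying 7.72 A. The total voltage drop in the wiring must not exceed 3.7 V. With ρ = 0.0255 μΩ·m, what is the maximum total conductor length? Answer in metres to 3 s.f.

ρ = 0.0255 μΩ·m = 2.55×10^-8 Ω·m
A = πr² = π(6.2000e-04 m)² = 1.208e-06 m²
L_max = V_max·A/(1·ρI) = (3.7)(1.208e-06)/(2.55×10^-8×7.72) = 22.7 m

22.7 m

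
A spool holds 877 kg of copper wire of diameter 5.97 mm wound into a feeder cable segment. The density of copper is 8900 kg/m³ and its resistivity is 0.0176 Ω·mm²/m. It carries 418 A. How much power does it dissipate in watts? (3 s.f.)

ρ = 0.0176 Ω·mm²/m = 1.76×10^-8 Ω·m
A = π(d/2)² = π(2.9850e-03 m)² = 2.7992e-05 m²
L = m/(density·A) = 877/(8900×2.7992e-05) = 3520 m
R = ρL/A = (1.76×10^-8)(3520)/(2.7992e-05) = 2.213 Ω
P = I²R = (418)² × 2.213 = 3.87×10^5 W

3.87×10^5 W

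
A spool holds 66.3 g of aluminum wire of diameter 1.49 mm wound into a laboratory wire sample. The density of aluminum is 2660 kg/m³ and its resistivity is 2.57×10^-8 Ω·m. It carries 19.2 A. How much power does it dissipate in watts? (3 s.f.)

A = π(d/2)² = π(7.4500e-04 m)² = 1.7437e-06 m²
L = m/(density·A) = 0.0663/(2660×1.7437e-06) = 14.29 m
R = ρL/A = (2.57×10^-8)(14.29)/(1.7437e-06) = 0.2107 Ω
P = I²R = (19.2)² × 0.2107 = 77.7 W

77.7 W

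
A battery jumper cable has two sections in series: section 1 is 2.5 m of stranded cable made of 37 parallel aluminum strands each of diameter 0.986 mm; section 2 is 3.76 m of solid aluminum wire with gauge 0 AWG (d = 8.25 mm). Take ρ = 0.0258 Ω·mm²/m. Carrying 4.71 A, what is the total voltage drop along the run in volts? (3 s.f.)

0.0193 V

ρ = 0.0258 Ω·mm²/m = 2.58×10^-8 Ω·m
Section 1: A_strand = π(4.9300e-04)² = 7.636e-07 m²; R₁ = ρL/(N·A_s) = (2.58×10^-8)(2.5)/(37×7.636e-07) = 0.002283 Ω
Section 2: A = π(8.25/2 mm)² = π(4.1250e-03 m)² = 5.346e-05 m²
R₂ = (2.58×10^-8)(3.76)/(5.346e-05) = 0.001815 Ω
R = R₁ + R₂ = 0.004098 Ω
V = IR = 4.71 × 0.004098 = 0.0193 V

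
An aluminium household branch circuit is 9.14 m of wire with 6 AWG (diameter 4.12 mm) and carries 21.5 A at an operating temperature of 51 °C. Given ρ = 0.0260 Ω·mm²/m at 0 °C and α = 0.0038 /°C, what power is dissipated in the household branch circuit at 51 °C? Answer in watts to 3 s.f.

9.84 W

ρ = 0.0260 Ω·mm²/m = 2.60×10^-8 Ω·m
A = π(4.12/2 mm)² = π(2.0600e-03 m)² = 1.333e-05 m²
R₍0₎ = ρL/A = (2.60×10^-8)(9.14)/(1.333e-05) = 0.01783 Ω
R₍51₎ = R₍0₎(1 + αΔT) = 0.01783 × (1 + 0.0038×51) = 0.02128 Ω
P = I²R = (21.5)² × 0.02128 = 9.84 W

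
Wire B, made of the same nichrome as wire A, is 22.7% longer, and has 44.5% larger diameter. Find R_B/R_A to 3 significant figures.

0.588

R ∝ L/d², so R_B/R_A = (1 + 22.7/100) × (1 + 44.5/100)⁻²
= 1.227 × 0.4789 = 0.588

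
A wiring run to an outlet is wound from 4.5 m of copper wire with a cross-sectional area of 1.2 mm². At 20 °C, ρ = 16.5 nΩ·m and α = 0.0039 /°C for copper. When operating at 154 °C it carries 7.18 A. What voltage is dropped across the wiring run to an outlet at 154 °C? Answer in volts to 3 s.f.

0.676 V

ρ = 16.5 nΩ·m = 1.65×10^-8 Ω·m
A = 1.2 mm² = 1.200e-06 m²
R₍20₎ = ρL/A = (1.65×10^-8)(4.5)/(1.200e-06) = 0.06188 Ω
R₍154₎ = R₍20₎(1 + αΔT) = 0.06188 × (1 + 0.0039×134) = 0.09421 Ω
V = IR = 7.18 × 0.09421 = 0.676 V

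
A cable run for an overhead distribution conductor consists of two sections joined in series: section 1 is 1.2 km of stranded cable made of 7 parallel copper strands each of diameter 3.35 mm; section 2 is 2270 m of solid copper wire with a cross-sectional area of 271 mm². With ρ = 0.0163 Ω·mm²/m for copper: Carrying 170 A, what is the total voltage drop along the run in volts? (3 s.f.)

77.1 V

ρ = 0.0163 Ω·mm²/m = 1.63×10^-8 Ω·m
Section 1: A_strand = π(1.6750e-03)² = 8.814e-06 m²; R₁ = ρL/(N·A_s) = (1.63×10^-8)(1200)/(7×8.814e-06) = 0.317 Ω
Section 2: A = 271 mm² = 2.710e-04 m²
R₂ = (1.63×10^-8)(2270)/(2.710e-04) = 0.1365 Ω
R = R₁ + R₂ = 0.4536 Ω
V = IR = 170 × 0.4536 = 77.1 V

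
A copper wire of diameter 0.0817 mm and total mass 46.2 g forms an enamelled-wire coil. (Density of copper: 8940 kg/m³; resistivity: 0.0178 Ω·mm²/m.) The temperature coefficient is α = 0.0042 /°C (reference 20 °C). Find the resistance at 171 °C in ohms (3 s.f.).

5470 Ω

ρ = 0.0178 Ω·mm²/m = 1.78×10^-8 Ω·m
A = π(d/2)² = π(4.0850e-05 m)² = 5.2424e-09 m²
L = m/(density·A) = 0.0462/(8940×5.2424e-09) = 985.8 m
R = ρL/A = (1.78×10^-8)(985.8)/(5.2424e-09) = 3347 Ω
R(171 °C) = 3347 × (1 + 0.0042×151) = 5470 Ω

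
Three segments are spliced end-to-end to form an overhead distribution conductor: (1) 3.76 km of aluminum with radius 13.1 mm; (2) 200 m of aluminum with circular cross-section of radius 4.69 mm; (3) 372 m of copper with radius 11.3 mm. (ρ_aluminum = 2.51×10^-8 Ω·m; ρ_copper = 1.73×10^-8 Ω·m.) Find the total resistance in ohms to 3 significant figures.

Seg 1: A = πr² = π(1.3100e-02 m)² = 5.391e-04 m²
R_1 = (2.51×10^-8)(3760)/(5.391e-04) = 0.1751 Ω
Seg 2: A = πr² = π(4.6900e-03 m)² = 6.910e-05 m²
R_2 = (2.51×10^-8)(200)/(6.910e-05) = 0.07265 Ω
Seg 3: A = πr² = π(1.1300e-02 m)² = 4.011e-04 m²
R_3 = (1.73×10^-8)(372)/(4.011e-04) = 0.01604 Ω
R_total = R_1 + R_2 + R_3 = 0.264 Ω

0.264 Ω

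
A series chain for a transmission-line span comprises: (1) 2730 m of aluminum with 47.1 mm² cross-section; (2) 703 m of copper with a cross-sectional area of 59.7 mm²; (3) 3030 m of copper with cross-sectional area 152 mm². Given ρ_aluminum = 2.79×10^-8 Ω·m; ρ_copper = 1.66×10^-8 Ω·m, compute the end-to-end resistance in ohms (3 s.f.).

Seg 1: A = 47.1 mm² = 4.710e-05 m²
R_1 = (2.79×10^-8)(2730)/(4.710e-05) = 1.617 Ω
Seg 2: A = 59.7 mm² = 5.970e-05 m²
R_2 = (1.66×10^-8)(703)/(5.970e-05) = 0.1955 Ω
Seg 3: A = 152 mm² = 1.520e-04 m²
R_3 = (1.66×10^-8)(3030)/(1.520e-04) = 0.3309 Ω
R_total = R_1 + R_2 + R_3 = 2.14 Ω

2.14 Ω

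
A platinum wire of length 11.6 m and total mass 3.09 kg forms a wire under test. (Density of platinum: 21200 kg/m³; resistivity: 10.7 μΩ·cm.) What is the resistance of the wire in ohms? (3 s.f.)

ρ = 10.7 μΩ·cm = 1.07×10^-7 Ω·m
A = m/(density·L) = 3.09/(21200×11.6) = 1.2565e-05 m²
R = ρL/A = (1.07×10^-7)(11.6)/(1.2565e-05) = 0.0988 Ω

0.0988 Ω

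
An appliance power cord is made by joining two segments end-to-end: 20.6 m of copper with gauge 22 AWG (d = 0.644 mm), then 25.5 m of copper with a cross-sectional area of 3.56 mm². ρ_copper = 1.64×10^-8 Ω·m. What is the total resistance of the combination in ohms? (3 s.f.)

Segment 1: A = π(0.644/2 mm)² = π(3.2200e-04 m)² = 3.257e-07 m²
R₁ = ρL/A = (1.64×10^-8)(20.6)/(3.257e-07) = 1.037 Ω
Segment 2: A = 3.56 mm² = 3.560e-06 m²
R₂ = (1.64×10^-8)(25.5)/(3.560e-06) = 0.1175 Ω
R = R₁ + R₂ = 1.15 Ω

1.15 Ω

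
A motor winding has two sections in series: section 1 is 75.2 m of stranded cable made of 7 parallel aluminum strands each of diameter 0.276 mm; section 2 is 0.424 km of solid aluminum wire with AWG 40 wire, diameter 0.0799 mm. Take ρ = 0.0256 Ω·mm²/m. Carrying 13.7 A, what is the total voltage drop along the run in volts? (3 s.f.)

ρ = 0.0256 Ω·mm²/m = 2.56×10^-8 Ω·m
Section 1: A_strand = π(1.3800e-04)² = 5.983e-08 m²; R₁ = ρL/(N·A_s) = (2.56×10^-8)(75.2)/(7×5.983e-08) = 4.597 Ω
Section 2: A = π(0.0799/2 mm)² = π(3.9950e-05 m)² = 5.014e-09 m²
R₂ = (2.56×10^-8)(424)/(5.014e-09) = 2165 Ω
R = R₁ + R₂ = 2169 Ω
V = IR = 13.7 × 2169 = 29700 V

29700 V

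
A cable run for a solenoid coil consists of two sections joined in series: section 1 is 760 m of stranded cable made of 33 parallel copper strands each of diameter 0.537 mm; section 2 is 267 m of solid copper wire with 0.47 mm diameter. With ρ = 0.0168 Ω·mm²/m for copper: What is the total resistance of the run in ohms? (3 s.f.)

ρ = 0.0168 Ω·mm²/m = 1.68×10^-8 Ω·m
Section 1: A_strand = π(2.6850e-04)² = 2.265e-07 m²; R₁ = ρL/(N·A_s) = (1.68×10^-8)(760)/(33×2.265e-07) = 1.708 Ω
Section 2: A = π(d/2)² = π(2.3500e-04 m)² = 1.735e-07 m²
R₂ = (1.68×10^-8)(267)/(1.735e-07) = 25.85 Ω
R = R₁ + R₂ = 27.6 Ω

27.6 Ω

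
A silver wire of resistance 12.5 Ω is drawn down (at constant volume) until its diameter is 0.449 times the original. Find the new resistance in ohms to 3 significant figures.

308 Ω

Volume constant ⇒ L' = L/r² with r = 0.449. R' = ρL'/A' = ρ(L/r²)/(πr²d₀²/4) = R/r⁴.
R' = 24.6 × 12.5 = 308 Ω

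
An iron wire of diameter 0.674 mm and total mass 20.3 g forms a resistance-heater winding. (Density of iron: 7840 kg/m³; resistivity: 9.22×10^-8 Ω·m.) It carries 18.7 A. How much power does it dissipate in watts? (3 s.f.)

A = π(d/2)² = π(3.3700e-04 m)² = 3.5679e-07 m²
L = m/(density·A) = 0.0203/(7840×3.5679e-07) = 7.257 m
R = ρL/A = (9.22×10^-8)(7.257)/(3.5679e-07) = 1.875 Ω
P = I²R = (18.7)² × 1.875 = 656 W

656 W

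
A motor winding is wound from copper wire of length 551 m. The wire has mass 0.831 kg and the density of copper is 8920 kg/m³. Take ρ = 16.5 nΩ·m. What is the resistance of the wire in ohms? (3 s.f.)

53.8 Ω

ρ = 16.5 nΩ·m = 1.65×10^-8 Ω·m
A = m/(density·L) = 0.831/(8920×551) = 1.6908e-07 m²
R = ρL/A = (1.65×10^-8)(551)/(1.6908e-07) = 53.8 Ω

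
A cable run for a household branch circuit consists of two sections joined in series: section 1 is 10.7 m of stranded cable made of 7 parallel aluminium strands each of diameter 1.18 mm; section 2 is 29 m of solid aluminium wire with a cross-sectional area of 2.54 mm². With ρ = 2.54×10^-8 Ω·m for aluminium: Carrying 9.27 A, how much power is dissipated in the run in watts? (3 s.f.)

Section 1: A_strand = π(5.9000e-04)² = 1.094e-06 m²; R₁ = ρL/(N·A_s) = (2.54×10^-8)(10.7)/(7×1.094e-06) = 0.0355 Ω
Section 2: A = 2.54 mm² = 2.540e-06 m²
R₂ = (2.54×10^-8)(29)/(2.540e-06) = 0.29 Ω
R = R₁ + R₂ = 0.3255 Ω
P = I²R = (9.27)² × 0.3255 = 28.0 W

28.0 W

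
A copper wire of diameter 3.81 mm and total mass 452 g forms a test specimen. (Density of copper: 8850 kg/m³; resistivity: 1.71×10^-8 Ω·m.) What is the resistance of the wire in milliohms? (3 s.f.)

A = π(d/2)² = π(1.9050e-03 m)² = 1.1401e-05 m²
L = m/(density·A) = 0.452/(8850×1.1401e-05) = 4.48 m
R = ρL/A = (1.71×10^-8)(4.48)/(1.1401e-05) = 6.72 mΩ

6.72 mΩ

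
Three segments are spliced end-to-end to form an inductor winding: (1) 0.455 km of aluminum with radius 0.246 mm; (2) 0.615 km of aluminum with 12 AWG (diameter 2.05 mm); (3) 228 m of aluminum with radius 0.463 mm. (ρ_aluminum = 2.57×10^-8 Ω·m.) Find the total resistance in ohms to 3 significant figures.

Seg 1: A = πr² = π(2.4600e-04 m)² = 1.901e-07 m²
R_1 = (2.57×10^-8)(455)/(1.901e-07) = 61.51 Ω
Seg 2: A = π(2.05/2 mm)² = π(1.0250e-03 m)² = 3.301e-06 m²
R_2 = (2.57×10^-8)(615)/(3.301e-06) = 4.789 Ω
Seg 3: A = πr² = π(4.6300e-04 m)² = 6.735e-07 m²
R_3 = (2.57×10^-8)(228)/(6.735e-07) = 8.701 Ω
R_total = R_1 + R_2 + R_3 = 75.0 Ω

75.0 Ω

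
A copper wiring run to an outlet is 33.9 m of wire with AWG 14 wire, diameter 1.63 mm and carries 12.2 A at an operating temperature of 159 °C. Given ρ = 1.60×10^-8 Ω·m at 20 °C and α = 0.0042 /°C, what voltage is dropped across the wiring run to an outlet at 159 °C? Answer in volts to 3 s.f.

5.02 V

A = π(1.63/2 mm)² = π(8.1500e-04 m)² = 2.087e-06 m²
R₍20₎ = ρL/A = (1.60×10^-8)(33.9)/(2.087e-06) = 0.2599 Ω
R₍159₎ = R₍20₎(1 + αΔT) = 0.2599 × (1 + 0.0042×139) = 0.4117 Ω
V = IR = 12.2 × 0.4117 = 5.02 V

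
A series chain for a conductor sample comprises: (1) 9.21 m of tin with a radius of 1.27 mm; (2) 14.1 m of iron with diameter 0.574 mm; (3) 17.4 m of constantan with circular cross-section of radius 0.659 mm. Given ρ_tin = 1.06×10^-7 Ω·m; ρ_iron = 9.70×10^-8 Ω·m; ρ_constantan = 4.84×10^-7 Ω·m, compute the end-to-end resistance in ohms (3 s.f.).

Seg 1: A = πr² = π(1.2700e-03 m)² = 5.067e-06 m²
R_1 = (1.06×10^-7)(9.21)/(5.067e-06) = 0.1927 Ω
Seg 2: A = π(d/2)² = π(2.8700e-04 m)² = 2.588e-07 m²
R_2 = (9.70×10^-8)(14.1)/(2.588e-07) = 5.285 Ω
Seg 3: A = πr² = π(6.5900e-04 m)² = 1.364e-06 m²
R_3 = (4.84×10^-7)(17.4)/(1.364e-06) = 6.173 Ω
R_total = R_1 + R_2 + R_3 = 11.7 Ω

11.7 Ω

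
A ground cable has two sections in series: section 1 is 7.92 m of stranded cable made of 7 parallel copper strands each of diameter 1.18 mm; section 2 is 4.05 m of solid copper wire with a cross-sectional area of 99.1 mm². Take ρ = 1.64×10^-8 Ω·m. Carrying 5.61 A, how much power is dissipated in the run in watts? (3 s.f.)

0.555 W

Section 1: A_strand = π(5.9000e-04)² = 1.094e-06 m²; R₁ = ρL/(N·A_s) = (1.64×10^-8)(7.92)/(7×1.094e-06) = 0.01697 Ω
Section 2: A = 99.1 mm² = 9.910e-05 m²
R₂ = (1.64×10^-8)(4.05)/(9.910e-05) = 6.702×10^-4 Ω
R = R₁ + R₂ = 0.01764 Ω
P = I²R = (5.61)² × 0.01764 = 0.555 W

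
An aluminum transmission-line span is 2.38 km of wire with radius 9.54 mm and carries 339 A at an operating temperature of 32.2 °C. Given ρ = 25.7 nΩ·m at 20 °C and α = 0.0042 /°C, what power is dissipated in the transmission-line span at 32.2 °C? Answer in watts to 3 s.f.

25800 W

ρ = 25.7 nΩ·m = 2.57×10^-8 Ω·m
A = πr² = π(9.5400e-03 m)² = 2.859e-04 m²
R₍20₎ = ρL/A = (2.57×10^-8)(2380)/(2.859e-04) = 0.2139 Ω
R₍32.2₎ = R₍20₎(1 + αΔT) = 0.2139 × (1 + 0.0042×12.2) = 0.2249 Ω
P = I²R = (339)² × 0.2249 = 25800 W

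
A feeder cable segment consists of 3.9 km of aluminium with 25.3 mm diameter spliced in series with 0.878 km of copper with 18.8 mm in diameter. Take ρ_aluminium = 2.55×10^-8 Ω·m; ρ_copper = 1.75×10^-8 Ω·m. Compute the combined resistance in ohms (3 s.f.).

0.253 Ω

Segment 1: A = π(d/2)² = π(1.2650e-02 m)² = 5.027e-04 m²
R₁ = ρL/A = (2.55×10^-8)(3900)/(5.027e-04) = 0.1978 Ω
Segment 2: A = π(d/2)² = π(9.4000e-03 m)² = 2.776e-04 m²
R₂ = (1.75×10^-8)(878)/(2.776e-04) = 0.05535 Ω
R = R₁ + R₂ = 0.253 Ω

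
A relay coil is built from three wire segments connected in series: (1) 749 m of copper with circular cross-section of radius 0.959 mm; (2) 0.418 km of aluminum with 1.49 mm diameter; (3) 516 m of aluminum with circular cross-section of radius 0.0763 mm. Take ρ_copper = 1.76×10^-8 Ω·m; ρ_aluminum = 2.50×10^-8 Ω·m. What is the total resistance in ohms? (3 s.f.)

716 Ω

Seg 1: A = πr² = π(9.5900e-04 m)² = 2.889e-06 m²
R_1 = (1.76×10^-8)(749)/(2.889e-06) = 4.563 Ω
Seg 2: A = π(d/2)² = π(7.4500e-04 m)² = 1.744e-06 m²
R_2 = (2.50×10^-8)(418)/(1.744e-06) = 5.993 Ω
Seg 3: A = πr² = π(7.6300e-05 m)² = 1.829e-08 m²
R_3 = (2.50×10^-8)(516)/(1.829e-08) = 705.3 Ω
R_total = R_1 + R_2 + R_3 = 716 Ω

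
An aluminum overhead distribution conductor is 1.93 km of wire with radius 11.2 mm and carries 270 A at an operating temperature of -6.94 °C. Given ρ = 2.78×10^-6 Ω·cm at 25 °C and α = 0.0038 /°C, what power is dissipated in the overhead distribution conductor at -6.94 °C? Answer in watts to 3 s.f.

8720 W

ρ = 2.78×10^-6 Ω·cm = 2.78×10^-8 Ω·m
A = πr² = π(1.1200e-02 m)² = 3.941e-04 m²
R₍25₎ = ρL/A = (2.78×10^-8)(1930)/(3.941e-04) = 0.1361 Ω
R₍-6.94₎ = R₍25₎(1 + αΔT) = 0.1361 × (1 + 0.0038×-31.9) = 0.1196 Ω
P = I²R = (270)² × 0.1196 = 8720 W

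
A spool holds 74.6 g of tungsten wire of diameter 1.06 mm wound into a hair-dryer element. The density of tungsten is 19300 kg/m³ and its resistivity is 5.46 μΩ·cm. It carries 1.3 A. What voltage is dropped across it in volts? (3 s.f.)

ρ = 5.46 μΩ·cm = 5.46×10^-8 Ω·m
A = π(d/2)² = π(5.3000e-04 m)² = 8.8247e-07 m²
L = m/(density·A) = 0.0746/(19300×8.8247e-07) = 4.38 m
R = ρL/A = (5.46×10^-8)(4.38)/(8.8247e-07) = 0.271 Ω
V = IR = 1.3 × 0.271 = 0.352 V

0.352 V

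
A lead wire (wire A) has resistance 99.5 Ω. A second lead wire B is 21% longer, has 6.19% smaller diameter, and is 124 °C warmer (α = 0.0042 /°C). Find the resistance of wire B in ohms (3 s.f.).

208 Ω

R ∝ ρL/d² with ρ ∝ (1+αΔT), so R_B/R_A = (1 + 21/100) × (1 − 6.19/100)⁻² × (1 + 0.0042×124)
= 1.21 × 1.136 × 1.521 = 2.091
R_B = 2.091 × 99.5 = 208 Ω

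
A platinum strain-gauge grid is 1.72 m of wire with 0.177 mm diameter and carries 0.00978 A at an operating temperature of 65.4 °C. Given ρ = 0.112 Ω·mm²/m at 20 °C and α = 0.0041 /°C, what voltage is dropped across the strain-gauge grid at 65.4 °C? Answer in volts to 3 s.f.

ρ = 0.112 Ω·mm²/m = 1.12×10^-7 Ω·m
A = π(d/2)² = π(8.8500e-05 m)² = 2.461e-08 m²
R₍20₎ = ρL/A = (1.12×10^-7)(1.72)/(2.461e-08) = 7.829 Ω
R₍65.4₎ = R₍20₎(1 + αΔT) = 7.829 × (1 + 0.0041×45.4) = 9.286 Ω
V = IR = 0.00978 × 9.286 = 0.0908 V

0.0908 V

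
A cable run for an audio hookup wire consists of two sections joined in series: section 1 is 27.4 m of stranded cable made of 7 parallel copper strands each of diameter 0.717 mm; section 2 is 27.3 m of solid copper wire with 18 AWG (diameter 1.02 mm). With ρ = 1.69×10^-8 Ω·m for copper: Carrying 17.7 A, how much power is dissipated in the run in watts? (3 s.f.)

228 W

Section 1: A_strand = π(3.5850e-04)² = 4.038e-07 m²; R₁ = ρL/(N·A_s) = (1.69×10^-8)(27.4)/(7×4.038e-07) = 0.1638 Ω
Section 2: A = π(1.02/2 mm)² = π(5.1000e-04 m)² = 8.171e-07 m²
R₂ = (1.69×10^-8)(27.3)/(8.171e-07) = 0.5646 Ω
R = R₁ + R₂ = 0.7285 Ω
P = I²R = (17.7)² × 0.7285 = 228 W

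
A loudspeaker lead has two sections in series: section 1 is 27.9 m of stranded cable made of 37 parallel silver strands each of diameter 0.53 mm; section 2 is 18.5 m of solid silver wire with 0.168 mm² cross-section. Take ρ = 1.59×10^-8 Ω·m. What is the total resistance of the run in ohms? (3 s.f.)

1.81 Ω

Section 1: A_strand = π(2.6500e-04)² = 2.206e-07 m²; R₁ = ρL/(N·A_s) = (1.59×10^-8)(27.9)/(37×2.206e-07) = 0.05434 Ω
Section 2: A = 0.168 mm² = 1.680e-07 m²
R₂ = (1.59×10^-8)(18.5)/(1.680e-07) = 1.751 Ω
R = R₁ + R₂ = 1.81 Ω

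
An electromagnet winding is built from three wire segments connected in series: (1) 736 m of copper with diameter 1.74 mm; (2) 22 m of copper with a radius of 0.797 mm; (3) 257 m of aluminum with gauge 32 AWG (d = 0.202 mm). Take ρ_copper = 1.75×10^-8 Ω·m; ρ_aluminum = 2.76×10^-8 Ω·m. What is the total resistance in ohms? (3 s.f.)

227 Ω

Seg 1: A = π(d/2)² = π(8.7000e-04 m)² = 2.378e-06 m²
R_1 = (1.75×10^-8)(736)/(2.378e-06) = 5.417 Ω
Seg 2: A = πr² = π(7.9700e-04 m)² = 1.996e-06 m²
R_2 = (1.75×10^-8)(22)/(1.996e-06) = 0.1929 Ω
Seg 3: A = π(0.202/2 mm)² = π(1.0100e-04 m)² = 3.205e-08 m²
R_3 = (2.76×10^-8)(257)/(3.205e-08) = 221.3 Ω
R_total = R_1 + R_2 + R_3 = 227 Ω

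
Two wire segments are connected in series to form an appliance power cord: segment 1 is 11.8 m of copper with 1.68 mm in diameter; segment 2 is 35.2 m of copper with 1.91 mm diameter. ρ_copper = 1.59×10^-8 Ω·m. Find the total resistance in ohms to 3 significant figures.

0.280 Ω

Segment 1: A = π(d/2)² = π(8.4000e-04 m)² = 2.217e-06 m²
R₁ = ρL/A = (1.59×10^-8)(11.8)/(2.217e-06) = 0.08464 Ω
Segment 2: A = π(d/2)² = π(9.5500e-04 m)² = 2.865e-06 m²
R₂ = (1.59×10^-8)(35.2)/(2.865e-06) = 0.1953 Ω
R = R₁ + R₂ = 0.280 Ω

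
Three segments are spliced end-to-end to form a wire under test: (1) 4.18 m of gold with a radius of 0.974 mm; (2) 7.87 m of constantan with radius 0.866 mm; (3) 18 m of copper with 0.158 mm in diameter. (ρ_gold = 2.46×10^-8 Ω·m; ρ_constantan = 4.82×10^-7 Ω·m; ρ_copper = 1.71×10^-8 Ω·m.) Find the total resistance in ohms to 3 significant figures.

Seg 1: A = πr² = π(9.7400e-04 m)² = 2.980e-06 m²
R_1 = (2.46×10^-8)(4.18)/(2.980e-06) = 0.0345 Ω
Seg 2: A = πr² = π(8.6600e-04 m)² = 2.356e-06 m²
R_2 = (4.82×10^-7)(7.87)/(2.356e-06) = 1.61 Ω
Seg 3: A = π(d/2)² = π(7.9000e-05 m)² = 1.961e-08 m²
R_3 = (1.71×10^-8)(18)/(1.961e-08) = 15.7 Ω
R_total = R_1 + R_2 + R_3 = 17.3 Ω

17.3 Ω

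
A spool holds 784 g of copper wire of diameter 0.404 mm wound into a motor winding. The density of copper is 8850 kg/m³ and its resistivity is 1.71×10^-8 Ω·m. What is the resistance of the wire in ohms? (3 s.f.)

92.2 Ω

A = π(d/2)² = π(2.0200e-04 m)² = 1.2819e-07 m²
L = m/(density·A) = 0.784/(8850×1.2819e-07) = 691.1 m
R = ρL/A = (1.71×10^-8)(691.1)/(1.2819e-07) = 92.2 Ω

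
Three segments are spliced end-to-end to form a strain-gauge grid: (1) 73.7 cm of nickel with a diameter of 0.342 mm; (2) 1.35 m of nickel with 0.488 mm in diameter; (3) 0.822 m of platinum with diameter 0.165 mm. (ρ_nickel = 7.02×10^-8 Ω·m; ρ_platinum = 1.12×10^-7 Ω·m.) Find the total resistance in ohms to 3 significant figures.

5.38 Ω

Seg 1: A = π(d/2)² = π(1.7100e-04 m)² = 9.186e-08 m²
R_1 = (7.02×10^-8)(0.737)/(9.186e-08) = 0.5632 Ω
Seg 2: A = π(d/2)² = π(2.4400e-04 m)² = 1.870e-07 m²
R_2 = (7.02×10^-8)(1.35)/(1.870e-07) = 0.5067 Ω
Seg 3: A = π(d/2)² = π(8.2500e-05 m)² = 2.138e-08 m²
R_3 = (1.12×10^-7)(0.822)/(2.138e-08) = 4.306 Ω
R_total = R_1 + R_2 + R_3 = 5.38 Ω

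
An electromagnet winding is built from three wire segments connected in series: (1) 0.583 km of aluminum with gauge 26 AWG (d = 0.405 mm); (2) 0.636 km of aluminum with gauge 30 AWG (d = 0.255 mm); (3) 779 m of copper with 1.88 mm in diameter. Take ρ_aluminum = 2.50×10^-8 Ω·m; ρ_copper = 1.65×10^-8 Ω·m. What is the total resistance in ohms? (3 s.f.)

Seg 1: A = π(0.405/2 mm)² = π(2.0250e-04 m)² = 1.288e-07 m²
R_1 = (2.50×10^-8)(583)/(1.288e-07) = 113.1 Ω
Seg 2: A = π(0.255/2 mm)² = π(1.2750e-04 m)² = 5.107e-08 m²
R_2 = (2.50×10^-8)(636)/(5.107e-08) = 311.3 Ω
Seg 3: A = π(d/2)² = π(9.4000e-04 m)² = 2.776e-06 m²
R_3 = (1.65×10^-8)(779)/(2.776e-06) = 4.63 Ω
R_total = R_1 + R_2 + R_3 = 429 Ω

429 Ω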